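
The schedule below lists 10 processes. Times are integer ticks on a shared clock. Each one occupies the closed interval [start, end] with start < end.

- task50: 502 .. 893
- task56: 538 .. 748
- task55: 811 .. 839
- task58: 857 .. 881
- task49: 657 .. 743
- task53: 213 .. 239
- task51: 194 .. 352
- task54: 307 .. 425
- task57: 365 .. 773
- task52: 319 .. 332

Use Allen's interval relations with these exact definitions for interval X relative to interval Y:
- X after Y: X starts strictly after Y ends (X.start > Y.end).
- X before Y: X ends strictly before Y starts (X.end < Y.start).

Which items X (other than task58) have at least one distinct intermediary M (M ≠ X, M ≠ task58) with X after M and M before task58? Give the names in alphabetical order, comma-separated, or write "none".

Target task58 = [857, 881].
Intermediaries M with M before task58: task49, task51, task52, task53, task54, task55, task56, task57.
Via task49 — items with X after task49: task55.
Via task51 — items with X after task51: task49, task50, task55, task56, task57.
Via task52 — items with X after task52: task49, task50, task55, task56, task57.
Via task53 — items with X after task53: task49, task50, task52, task54, task55, task56, task57.
Via task54 — items with X after task54: task49, task50, task55, task56.
Via task55 — items with X after task55: none.
Via task56 — items with X after task56: task55.
Via task57 — items with X after task57: task55.
Union: task49, task50, task52, task54, task55, task56, task57.

task49, task50, task52, task54, task55, task56, task57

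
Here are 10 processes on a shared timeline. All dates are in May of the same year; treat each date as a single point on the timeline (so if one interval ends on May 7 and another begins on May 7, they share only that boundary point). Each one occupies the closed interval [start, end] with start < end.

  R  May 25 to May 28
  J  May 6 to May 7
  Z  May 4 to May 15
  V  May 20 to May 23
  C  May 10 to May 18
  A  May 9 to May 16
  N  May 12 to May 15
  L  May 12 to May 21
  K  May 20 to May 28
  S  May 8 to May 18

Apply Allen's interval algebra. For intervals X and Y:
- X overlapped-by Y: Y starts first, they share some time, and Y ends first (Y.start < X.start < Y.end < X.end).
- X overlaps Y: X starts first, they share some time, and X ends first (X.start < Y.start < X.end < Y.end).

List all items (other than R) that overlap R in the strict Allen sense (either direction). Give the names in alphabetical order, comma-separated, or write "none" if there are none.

none

Target R = [May 25, May 28].
A [May 9, May 16] → before → no.
C [May 10, May 18] → before → no.
J [May 6, May 7] → before → no.
K [May 20, May 28] → finished-by → no.
L [May 12, May 21] → before → no.
N [May 12, May 15] → before → no.
S [May 8, May 18] → before → no.
V [May 20, May 23] → before → no.
Z [May 4, May 15] → before → no.
Result: none.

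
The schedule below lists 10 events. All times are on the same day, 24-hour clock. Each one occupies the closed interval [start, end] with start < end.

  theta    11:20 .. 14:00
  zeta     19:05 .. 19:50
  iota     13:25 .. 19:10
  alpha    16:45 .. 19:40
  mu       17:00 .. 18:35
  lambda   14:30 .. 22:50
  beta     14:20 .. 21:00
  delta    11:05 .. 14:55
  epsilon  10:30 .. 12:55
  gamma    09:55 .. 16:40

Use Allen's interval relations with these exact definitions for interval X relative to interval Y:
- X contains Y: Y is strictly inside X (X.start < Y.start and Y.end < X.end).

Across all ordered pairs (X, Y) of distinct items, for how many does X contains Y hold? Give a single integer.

Checking all 90 ordered pairs for relation 'contains'; matching pairs in alphabetical order:
(alpha, mu): alpha contains mu ✓
(beta, alpha): beta contains alpha ✓
(beta, mu): beta contains mu ✓
(beta, zeta): beta contains zeta ✓
(delta, theta): delta contains theta ✓
(gamma, delta): gamma contains delta ✓
(gamma, epsilon): gamma contains epsilon ✓
(gamma, theta): gamma contains theta ✓
(iota, mu): iota contains mu ✓
(lambda, alpha): lambda contains alpha ✓
(lambda, mu): lambda contains mu ✓
(lambda, zeta): lambda contains zeta ✓
Count: 12.

12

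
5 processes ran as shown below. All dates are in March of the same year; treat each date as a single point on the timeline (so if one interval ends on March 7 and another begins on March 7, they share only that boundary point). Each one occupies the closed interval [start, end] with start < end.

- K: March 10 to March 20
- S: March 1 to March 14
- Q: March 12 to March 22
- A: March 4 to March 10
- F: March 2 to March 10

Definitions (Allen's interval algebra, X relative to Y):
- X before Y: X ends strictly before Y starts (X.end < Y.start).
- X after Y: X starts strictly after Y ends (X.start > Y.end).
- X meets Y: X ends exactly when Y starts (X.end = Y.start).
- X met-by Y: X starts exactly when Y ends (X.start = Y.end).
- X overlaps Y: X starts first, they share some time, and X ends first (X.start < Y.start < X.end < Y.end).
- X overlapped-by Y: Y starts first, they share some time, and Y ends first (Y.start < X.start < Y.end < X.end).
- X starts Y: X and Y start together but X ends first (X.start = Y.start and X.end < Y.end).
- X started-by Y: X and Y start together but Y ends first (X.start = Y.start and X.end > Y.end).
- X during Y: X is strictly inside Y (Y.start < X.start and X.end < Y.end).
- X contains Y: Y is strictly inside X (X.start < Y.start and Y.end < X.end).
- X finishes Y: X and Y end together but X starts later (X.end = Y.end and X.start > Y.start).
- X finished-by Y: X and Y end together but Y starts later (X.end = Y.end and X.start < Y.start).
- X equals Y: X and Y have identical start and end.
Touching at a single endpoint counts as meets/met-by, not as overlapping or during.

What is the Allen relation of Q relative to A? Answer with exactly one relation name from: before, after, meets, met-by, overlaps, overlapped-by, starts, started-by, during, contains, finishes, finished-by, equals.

Q = [March 12, March 22]; A = [March 4, March 10].
Compare endpoints: Q.start > A.start, Q.start > A.end, Q.end > A.start, Q.end > A.end.
That pattern is 'after'.

after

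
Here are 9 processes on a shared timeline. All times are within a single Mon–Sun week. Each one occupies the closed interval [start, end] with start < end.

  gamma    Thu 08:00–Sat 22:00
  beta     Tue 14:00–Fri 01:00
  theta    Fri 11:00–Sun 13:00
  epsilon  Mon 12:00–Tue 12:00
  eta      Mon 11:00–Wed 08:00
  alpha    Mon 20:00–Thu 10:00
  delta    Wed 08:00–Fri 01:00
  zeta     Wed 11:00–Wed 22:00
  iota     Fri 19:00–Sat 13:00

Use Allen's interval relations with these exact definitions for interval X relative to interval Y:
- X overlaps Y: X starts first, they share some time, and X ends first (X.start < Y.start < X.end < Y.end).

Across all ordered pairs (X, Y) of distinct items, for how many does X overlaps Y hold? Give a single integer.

Checking all 72 ordered pairs for relation 'overlaps'; matching pairs in alphabetical order:
(alpha, beta): alpha overlaps beta ✓
(alpha, delta): alpha overlaps delta ✓
(alpha, gamma): alpha overlaps gamma ✓
(beta, gamma): beta overlaps gamma ✓
(delta, gamma): delta overlaps gamma ✓
(epsilon, alpha): epsilon overlaps alpha ✓
(eta, alpha): eta overlaps alpha ✓
(eta, beta): eta overlaps beta ✓
(gamma, theta): gamma overlaps theta ✓
Count: 9.

9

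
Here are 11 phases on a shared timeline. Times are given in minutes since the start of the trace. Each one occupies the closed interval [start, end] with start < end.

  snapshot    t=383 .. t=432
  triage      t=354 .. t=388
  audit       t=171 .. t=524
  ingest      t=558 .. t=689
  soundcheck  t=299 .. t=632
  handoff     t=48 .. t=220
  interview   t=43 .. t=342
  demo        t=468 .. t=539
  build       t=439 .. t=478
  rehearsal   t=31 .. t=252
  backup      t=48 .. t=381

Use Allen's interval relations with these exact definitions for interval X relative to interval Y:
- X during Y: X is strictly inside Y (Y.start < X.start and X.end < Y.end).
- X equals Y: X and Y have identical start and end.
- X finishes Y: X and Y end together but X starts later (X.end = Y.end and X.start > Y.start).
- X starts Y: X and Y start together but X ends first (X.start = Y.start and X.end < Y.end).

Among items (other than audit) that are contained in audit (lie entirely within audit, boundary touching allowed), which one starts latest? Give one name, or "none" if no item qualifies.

Target audit = [t=171, t=524].
backup [t=48, t=381] → overlaps → excluded.
build [t=439, t=478] → during → candidate.
demo [t=468, t=539] → overlapped-by → excluded.
handoff [t=48, t=220] → overlaps → excluded.
ingest [t=558, t=689] → after → excluded.
interview [t=43, t=342] → overlaps → excluded.
rehearsal [t=31, t=252] → overlaps → excluded.
snapshot [t=383, t=432] → during → candidate.
soundcheck [t=299, t=632] → overlapped-by → excluded.
triage [t=354, t=388] → during → candidate.
Among candidates, latest start is t=439 → build.

build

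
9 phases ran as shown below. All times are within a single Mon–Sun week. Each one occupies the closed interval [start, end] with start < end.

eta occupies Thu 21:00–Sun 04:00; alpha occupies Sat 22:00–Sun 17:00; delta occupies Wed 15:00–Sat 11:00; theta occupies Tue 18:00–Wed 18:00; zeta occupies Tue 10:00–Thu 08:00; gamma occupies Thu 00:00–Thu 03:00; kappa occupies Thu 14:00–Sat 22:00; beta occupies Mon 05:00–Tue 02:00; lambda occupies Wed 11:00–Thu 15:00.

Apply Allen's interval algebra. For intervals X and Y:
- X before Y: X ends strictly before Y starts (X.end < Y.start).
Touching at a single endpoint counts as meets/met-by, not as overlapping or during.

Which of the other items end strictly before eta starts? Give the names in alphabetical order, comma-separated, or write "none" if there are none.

Target eta = [Thu 21:00, Sun 04:00].
alpha [Sat 22:00, Sun 17:00] → overlapped-by → no.
beta [Mon 05:00, Tue 02:00] → before → yes.
delta [Wed 15:00, Sat 11:00] → overlaps → no.
gamma [Thu 00:00, Thu 03:00] → before → yes.
kappa [Thu 14:00, Sat 22:00] → overlaps → no.
lambda [Wed 11:00, Thu 15:00] → before → yes.
theta [Tue 18:00, Wed 18:00] → before → yes.
zeta [Tue 10:00, Thu 08:00] → before → yes.
Result: beta, gamma, lambda, theta, zeta.

beta, gamma, lambda, theta, zeta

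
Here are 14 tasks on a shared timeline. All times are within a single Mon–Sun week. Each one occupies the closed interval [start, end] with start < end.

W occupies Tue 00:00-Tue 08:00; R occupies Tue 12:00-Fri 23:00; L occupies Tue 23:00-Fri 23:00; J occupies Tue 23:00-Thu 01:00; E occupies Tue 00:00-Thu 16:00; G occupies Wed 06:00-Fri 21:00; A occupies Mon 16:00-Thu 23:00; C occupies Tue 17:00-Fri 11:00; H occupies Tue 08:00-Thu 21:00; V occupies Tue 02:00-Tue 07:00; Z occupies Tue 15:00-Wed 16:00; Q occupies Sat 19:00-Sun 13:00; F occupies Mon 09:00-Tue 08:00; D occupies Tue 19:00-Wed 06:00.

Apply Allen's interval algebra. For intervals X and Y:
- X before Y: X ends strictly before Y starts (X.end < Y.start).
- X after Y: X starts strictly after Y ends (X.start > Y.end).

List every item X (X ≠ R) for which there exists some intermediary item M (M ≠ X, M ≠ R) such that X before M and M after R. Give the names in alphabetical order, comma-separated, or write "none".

Target R = [Tue 12:00, Fri 23:00].
Intermediaries M with M after R: Q.
Via Q — items with X before Q: A, C, D, E, F, G, H, J, L, V, W, Z.
Union: A, C, D, E, F, G, H, J, L, V, W, Z.

A, C, D, E, F, G, H, J, L, V, W, Z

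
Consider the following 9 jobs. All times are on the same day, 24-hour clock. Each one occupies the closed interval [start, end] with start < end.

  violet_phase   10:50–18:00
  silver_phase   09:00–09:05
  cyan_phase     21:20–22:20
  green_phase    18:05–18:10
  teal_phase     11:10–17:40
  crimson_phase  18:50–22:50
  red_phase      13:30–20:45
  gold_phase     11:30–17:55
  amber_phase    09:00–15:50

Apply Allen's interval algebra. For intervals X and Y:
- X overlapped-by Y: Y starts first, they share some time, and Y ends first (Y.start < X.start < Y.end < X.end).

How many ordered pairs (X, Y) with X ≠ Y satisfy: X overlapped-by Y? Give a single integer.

9

Checking all 72 ordered pairs for relation 'overlapped-by'; matching pairs in alphabetical order:
(crimson_phase, red_phase): crimson_phase overlapped-by red_phase ✓
(gold_phase, amber_phase): gold_phase overlapped-by amber_phase ✓
(gold_phase, teal_phase): gold_phase overlapped-by teal_phase ✓
(red_phase, amber_phase): red_phase overlapped-by amber_phase ✓
(red_phase, gold_phase): red_phase overlapped-by gold_phase ✓
(red_phase, teal_phase): red_phase overlapped-by teal_phase ✓
(red_phase, violet_phase): red_phase overlapped-by violet_phase ✓
(teal_phase, amber_phase): teal_phase overlapped-by amber_phase ✓
(violet_phase, amber_phase): violet_phase overlapped-by amber_phase ✓
Count: 9.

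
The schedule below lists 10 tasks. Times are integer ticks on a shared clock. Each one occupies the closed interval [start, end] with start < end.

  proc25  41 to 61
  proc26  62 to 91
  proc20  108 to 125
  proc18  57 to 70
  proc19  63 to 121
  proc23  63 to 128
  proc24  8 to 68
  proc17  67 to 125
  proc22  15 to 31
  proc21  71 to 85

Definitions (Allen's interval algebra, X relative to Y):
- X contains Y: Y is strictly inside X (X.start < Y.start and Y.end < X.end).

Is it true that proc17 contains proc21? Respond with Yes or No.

Yes

proc17 = [67, 125], proc21 = [71, 85].
Actual relation of proc17 to proc21: contains.
Asked whether 'contains' holds → Yes.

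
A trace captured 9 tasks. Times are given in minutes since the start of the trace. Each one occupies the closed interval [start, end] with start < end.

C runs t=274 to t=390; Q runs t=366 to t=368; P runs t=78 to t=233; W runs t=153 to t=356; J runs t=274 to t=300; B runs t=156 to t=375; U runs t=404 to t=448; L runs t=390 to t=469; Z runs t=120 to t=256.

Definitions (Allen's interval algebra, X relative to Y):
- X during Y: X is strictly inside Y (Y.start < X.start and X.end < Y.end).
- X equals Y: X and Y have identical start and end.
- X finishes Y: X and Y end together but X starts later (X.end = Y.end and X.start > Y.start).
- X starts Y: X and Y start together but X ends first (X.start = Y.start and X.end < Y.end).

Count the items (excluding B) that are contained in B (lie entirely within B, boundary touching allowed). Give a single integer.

2

Target B = [t=156, t=375].
C [t=274, t=390] → overlapped-by → no.
J [t=274, t=300] → during → counts.
L [t=390, t=469] → after → no.
P [t=78, t=233] → overlaps → no.
Q [t=366, t=368] → during → counts.
U [t=404, t=448] → after → no.
W [t=153, t=356] → overlaps → no.
Z [t=120, t=256] → overlaps → no.
Total: 2.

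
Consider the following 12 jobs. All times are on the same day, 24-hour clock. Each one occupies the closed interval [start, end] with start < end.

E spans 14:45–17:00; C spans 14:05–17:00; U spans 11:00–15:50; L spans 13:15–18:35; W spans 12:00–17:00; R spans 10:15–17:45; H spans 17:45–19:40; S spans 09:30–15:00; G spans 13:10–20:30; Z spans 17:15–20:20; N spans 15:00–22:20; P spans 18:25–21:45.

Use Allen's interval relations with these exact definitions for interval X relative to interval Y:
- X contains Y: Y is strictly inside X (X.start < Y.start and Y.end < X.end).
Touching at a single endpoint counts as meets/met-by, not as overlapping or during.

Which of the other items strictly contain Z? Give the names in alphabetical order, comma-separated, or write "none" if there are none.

Target Z = [17:15, 20:20].
C [14:05, 17:00] → before → no.
E [14:45, 17:00] → before → no.
G [13:10, 20:30] → contains → yes.
H [17:45, 19:40] → during → no.
L [13:15, 18:35] → overlaps → no.
N [15:00, 22:20] → contains → yes.
P [18:25, 21:45] → overlapped-by → no.
R [10:15, 17:45] → overlaps → no.
S [09:30, 15:00] → before → no.
U [11:00, 15:50] → before → no.
W [12:00, 17:00] → before → no.
Result: G, N.

G, N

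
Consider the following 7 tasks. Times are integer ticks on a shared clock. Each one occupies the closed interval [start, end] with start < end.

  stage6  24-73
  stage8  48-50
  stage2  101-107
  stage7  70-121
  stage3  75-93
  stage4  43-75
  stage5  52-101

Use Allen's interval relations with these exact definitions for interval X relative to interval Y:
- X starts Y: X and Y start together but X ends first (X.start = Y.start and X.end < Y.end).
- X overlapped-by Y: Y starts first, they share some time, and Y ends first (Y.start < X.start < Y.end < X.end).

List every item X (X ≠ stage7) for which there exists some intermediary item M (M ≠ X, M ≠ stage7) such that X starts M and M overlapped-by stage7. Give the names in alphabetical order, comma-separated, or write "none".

none

Target stage7 = [70, 121].
Intermediaries M with M overlapped-by stage7: none.
Union: none.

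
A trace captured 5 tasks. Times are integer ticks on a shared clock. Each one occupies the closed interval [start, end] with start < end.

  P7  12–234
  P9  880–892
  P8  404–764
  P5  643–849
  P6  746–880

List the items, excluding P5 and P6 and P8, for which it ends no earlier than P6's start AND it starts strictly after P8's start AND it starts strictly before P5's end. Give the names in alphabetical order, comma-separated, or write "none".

Conditions: its end is no earlier than P6's start (X.end >= 746) AND its start is strictly after P8's start (X.start > 404) AND its start is strictly before P5's end (X.start < 849).
P7: end 234 >= 746? ✗; start 12 > 404? ✗; start 12 < 849? ✓ → no.
P9: end 892 >= 746? ✓; start 880 > 404? ✓; start 880 < 849? ✗ → no.
Result: none.

none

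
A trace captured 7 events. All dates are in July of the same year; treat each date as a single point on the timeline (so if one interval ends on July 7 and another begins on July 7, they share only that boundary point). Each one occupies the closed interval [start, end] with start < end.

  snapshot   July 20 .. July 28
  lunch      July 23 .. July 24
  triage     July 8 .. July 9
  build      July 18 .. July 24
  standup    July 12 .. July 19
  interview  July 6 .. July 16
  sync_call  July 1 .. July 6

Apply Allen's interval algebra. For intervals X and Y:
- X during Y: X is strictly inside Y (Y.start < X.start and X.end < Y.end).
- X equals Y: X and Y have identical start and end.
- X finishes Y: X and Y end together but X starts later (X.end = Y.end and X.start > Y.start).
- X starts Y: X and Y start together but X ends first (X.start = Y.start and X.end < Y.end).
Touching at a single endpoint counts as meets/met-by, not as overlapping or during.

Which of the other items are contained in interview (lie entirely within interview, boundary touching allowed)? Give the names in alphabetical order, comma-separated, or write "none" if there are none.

Target interview = [July 6, July 16].
build [July 18, July 24] → after → no.
lunch [July 23, July 24] → after → no.
snapshot [July 20, July 28] → after → no.
standup [July 12, July 19] → overlapped-by → no.
sync_call [July 1, July 6] → meets → no.
triage [July 8, July 9] → during → yes.
Result: triage.

triage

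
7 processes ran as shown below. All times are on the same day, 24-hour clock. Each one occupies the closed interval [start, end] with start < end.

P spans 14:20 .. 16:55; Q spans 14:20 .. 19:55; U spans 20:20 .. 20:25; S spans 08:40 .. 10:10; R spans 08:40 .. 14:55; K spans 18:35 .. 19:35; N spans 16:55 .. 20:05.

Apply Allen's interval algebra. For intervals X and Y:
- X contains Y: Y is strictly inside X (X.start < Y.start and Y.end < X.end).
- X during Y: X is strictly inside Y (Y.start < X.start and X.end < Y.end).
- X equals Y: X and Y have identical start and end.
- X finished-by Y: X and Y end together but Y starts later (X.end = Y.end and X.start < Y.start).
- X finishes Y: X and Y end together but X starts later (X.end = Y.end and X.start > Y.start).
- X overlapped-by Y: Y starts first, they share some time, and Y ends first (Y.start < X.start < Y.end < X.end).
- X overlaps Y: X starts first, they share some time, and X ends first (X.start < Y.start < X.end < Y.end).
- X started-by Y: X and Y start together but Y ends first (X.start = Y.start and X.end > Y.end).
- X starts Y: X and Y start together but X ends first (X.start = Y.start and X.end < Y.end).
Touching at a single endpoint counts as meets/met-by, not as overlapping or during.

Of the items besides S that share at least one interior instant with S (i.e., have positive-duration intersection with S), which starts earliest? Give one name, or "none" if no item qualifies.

Target S = [08:40, 10:10].
K [18:35, 19:35] → after → excluded.
N [16:55, 20:05] → after → excluded.
P [14:20, 16:55] → after → excluded.
Q [14:20, 19:55] → after → excluded.
R [08:40, 14:55] → started-by → candidate.
U [20:20, 20:25] → after → excluded.
Among candidates, earliest start is 08:40 → R.

R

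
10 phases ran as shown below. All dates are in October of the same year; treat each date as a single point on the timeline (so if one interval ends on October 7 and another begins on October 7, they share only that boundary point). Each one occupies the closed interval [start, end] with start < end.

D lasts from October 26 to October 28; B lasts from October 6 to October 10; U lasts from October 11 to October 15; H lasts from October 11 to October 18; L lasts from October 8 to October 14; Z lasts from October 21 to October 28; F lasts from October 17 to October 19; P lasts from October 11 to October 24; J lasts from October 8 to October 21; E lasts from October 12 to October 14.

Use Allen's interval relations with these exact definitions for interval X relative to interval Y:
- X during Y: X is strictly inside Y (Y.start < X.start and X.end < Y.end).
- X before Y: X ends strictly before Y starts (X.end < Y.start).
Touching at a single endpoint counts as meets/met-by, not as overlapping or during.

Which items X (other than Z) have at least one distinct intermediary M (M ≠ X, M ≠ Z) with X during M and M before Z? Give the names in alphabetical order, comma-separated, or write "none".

E

Target Z = [October 21, October 28].
Intermediaries M with M before Z: B, E, F, H, L, U.
Via B — items with X during B: none.
Via E — items with X during E: none.
Via F — items with X during F: none.
Via H — items with X during H: E.
Via L — items with X during L: none.
Via U — items with X during U: E.
Union: E.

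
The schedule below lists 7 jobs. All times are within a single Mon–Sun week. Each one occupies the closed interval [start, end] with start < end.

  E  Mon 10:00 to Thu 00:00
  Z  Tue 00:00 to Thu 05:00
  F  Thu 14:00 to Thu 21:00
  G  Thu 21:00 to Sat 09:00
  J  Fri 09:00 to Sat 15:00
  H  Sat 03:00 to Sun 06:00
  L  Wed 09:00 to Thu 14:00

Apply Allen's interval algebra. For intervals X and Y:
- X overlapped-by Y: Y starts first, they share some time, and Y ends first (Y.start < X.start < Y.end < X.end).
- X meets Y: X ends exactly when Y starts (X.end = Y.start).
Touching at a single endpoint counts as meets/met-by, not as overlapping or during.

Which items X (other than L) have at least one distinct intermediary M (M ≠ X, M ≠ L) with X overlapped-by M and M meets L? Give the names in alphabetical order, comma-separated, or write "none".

Target L = [Wed 09:00, Thu 14:00].
Intermediaries M with M meets L: none.
Union: none.

none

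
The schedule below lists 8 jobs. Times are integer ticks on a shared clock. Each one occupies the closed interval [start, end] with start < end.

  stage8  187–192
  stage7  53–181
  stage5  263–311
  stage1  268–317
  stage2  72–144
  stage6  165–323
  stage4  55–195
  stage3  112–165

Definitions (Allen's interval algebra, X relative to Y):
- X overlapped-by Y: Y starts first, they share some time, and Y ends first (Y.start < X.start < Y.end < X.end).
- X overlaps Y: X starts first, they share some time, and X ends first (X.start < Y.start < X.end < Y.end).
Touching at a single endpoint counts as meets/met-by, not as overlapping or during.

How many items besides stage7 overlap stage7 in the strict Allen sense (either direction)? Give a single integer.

2

Target stage7 = [53, 181].
stage1 [268, 317] → after → no.
stage2 [72, 144] → during → no.
stage3 [112, 165] → during → no.
stage4 [55, 195] → overlapped-by → counts.
stage5 [263, 311] → after → no.
stage6 [165, 323] → overlapped-by → counts.
stage8 [187, 192] → after → no.
Total: 2.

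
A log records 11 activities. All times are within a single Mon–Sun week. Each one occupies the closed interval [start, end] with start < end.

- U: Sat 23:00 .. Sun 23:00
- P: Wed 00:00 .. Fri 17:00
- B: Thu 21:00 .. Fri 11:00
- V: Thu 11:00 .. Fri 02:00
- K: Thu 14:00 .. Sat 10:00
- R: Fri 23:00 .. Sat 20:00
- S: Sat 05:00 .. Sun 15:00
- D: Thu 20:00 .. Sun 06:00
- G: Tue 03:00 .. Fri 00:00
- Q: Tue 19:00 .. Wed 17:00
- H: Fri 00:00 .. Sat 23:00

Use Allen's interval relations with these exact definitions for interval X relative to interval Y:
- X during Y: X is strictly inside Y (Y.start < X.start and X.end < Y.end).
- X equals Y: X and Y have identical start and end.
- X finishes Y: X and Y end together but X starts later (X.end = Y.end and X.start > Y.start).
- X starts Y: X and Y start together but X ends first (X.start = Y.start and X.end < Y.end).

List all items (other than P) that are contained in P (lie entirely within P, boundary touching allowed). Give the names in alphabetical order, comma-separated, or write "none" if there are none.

Target P = [Wed 00:00, Fri 17:00].
B [Thu 21:00, Fri 11:00] → during → yes.
D [Thu 20:00, Sun 06:00] → overlapped-by → no.
G [Tue 03:00, Fri 00:00] → overlaps → no.
H [Fri 00:00, Sat 23:00] → overlapped-by → no.
K [Thu 14:00, Sat 10:00] → overlapped-by → no.
Q [Tue 19:00, Wed 17:00] → overlaps → no.
R [Fri 23:00, Sat 20:00] → after → no.
S [Sat 05:00, Sun 15:00] → after → no.
U [Sat 23:00, Sun 23:00] → after → no.
V [Thu 11:00, Fri 02:00] → during → yes.
Result: B, V.

B, V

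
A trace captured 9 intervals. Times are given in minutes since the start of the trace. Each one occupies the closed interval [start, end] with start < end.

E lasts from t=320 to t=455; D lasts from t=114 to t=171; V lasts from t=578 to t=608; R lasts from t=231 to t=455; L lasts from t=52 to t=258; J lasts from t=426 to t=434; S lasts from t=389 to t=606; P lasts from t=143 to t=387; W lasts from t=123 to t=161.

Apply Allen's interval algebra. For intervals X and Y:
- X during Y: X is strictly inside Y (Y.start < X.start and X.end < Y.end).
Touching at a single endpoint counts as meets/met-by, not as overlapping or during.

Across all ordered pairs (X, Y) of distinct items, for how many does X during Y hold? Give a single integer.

Checking all 72 ordered pairs for relation 'during'; matching pairs in alphabetical order:
(D, L): D during L ✓
(J, E): J during E ✓
(J, R): J during R ✓
(J, S): J during S ✓
(W, D): W during D ✓
(W, L): W during L ✓
Count: 6.

6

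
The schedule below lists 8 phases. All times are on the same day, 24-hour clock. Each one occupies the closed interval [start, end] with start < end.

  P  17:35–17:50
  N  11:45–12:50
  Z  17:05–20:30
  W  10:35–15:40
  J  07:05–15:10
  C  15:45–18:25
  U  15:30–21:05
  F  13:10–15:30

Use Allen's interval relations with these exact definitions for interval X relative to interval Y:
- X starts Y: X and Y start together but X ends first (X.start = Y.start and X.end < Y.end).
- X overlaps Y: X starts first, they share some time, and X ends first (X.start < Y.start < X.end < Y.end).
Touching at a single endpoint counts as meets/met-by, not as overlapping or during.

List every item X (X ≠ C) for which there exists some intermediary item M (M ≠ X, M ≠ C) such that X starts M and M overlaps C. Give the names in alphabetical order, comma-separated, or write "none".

none

Target C = [15:45, 18:25].
Intermediaries M with M overlaps C: none.
Union: none.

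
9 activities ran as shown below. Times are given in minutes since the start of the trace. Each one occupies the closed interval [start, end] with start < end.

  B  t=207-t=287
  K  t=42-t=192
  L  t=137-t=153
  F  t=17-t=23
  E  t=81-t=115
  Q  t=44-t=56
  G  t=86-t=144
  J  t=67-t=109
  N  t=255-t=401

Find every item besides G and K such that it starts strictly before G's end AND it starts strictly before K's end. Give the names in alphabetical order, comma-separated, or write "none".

E, F, J, L, Q

Conditions: its start is strictly before G's end (X.start < t=144) AND its start is strictly before K's end (X.start < t=192).
B: start t=207 < t=144? ✗; start t=207 < t=192? ✗ → no.
E: start t=81 < t=144? ✓; start t=81 < t=192? ✓ → yes.
F: start t=17 < t=144? ✓; start t=17 < t=192? ✓ → yes.
J: start t=67 < t=144? ✓; start t=67 < t=192? ✓ → yes.
L: start t=137 < t=144? ✓; start t=137 < t=192? ✓ → yes.
N: start t=255 < t=144? ✗; start t=255 < t=192? ✗ → no.
Q: start t=44 < t=144? ✓; start t=44 < t=192? ✓ → yes.
Result: E, F, J, L, Q.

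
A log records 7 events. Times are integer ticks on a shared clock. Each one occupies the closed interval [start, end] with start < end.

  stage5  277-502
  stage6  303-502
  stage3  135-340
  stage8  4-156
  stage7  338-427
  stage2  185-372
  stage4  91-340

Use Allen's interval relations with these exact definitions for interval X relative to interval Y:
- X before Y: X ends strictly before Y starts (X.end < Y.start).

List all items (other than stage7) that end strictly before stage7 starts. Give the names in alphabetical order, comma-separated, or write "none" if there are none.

Target stage7 = [338, 427].
stage2 [185, 372] → overlaps → no.
stage3 [135, 340] → overlaps → no.
stage4 [91, 340] → overlaps → no.
stage5 [277, 502] → contains → no.
stage6 [303, 502] → contains → no.
stage8 [4, 156] → before → yes.
Result: stage8.

stage8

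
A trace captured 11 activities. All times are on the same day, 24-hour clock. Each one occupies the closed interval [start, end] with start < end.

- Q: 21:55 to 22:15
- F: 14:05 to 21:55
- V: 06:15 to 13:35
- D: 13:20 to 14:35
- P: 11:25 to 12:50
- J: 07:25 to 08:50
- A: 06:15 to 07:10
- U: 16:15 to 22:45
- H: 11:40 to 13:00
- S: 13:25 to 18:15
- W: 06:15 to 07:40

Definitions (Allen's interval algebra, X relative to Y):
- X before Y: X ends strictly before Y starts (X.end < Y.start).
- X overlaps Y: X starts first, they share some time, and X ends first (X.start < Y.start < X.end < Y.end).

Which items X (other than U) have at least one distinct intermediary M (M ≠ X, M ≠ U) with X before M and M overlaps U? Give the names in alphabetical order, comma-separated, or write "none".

Target U = [16:15, 22:45].
Intermediaries M with M overlaps U: F, S.
Via F — items with X before F: A, H, J, P, V, W.
Via S — items with X before S: A, H, J, P, W.
Union: A, H, J, P, V, W.

A, H, J, P, V, W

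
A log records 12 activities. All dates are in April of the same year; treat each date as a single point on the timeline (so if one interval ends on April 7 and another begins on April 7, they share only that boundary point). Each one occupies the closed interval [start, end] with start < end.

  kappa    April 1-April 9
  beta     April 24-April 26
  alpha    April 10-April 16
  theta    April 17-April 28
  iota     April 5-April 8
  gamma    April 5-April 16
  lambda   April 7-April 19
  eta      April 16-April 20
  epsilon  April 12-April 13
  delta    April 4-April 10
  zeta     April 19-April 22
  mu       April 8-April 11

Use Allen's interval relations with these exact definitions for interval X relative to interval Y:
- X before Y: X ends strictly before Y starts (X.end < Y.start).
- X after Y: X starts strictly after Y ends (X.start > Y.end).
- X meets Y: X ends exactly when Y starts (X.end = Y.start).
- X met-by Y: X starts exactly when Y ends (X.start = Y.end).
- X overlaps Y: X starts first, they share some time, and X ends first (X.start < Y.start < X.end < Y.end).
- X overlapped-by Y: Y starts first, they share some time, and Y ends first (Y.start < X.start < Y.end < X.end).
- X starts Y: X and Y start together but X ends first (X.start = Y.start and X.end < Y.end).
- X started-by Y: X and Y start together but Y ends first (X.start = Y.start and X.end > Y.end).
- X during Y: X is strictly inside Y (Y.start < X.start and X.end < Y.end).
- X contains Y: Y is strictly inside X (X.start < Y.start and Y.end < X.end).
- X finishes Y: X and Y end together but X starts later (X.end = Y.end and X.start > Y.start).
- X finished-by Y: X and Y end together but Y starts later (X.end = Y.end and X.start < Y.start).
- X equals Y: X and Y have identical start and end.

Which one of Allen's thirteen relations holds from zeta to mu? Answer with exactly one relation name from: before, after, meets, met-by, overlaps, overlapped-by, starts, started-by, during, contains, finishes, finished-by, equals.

zeta = [April 19, April 22]; mu = [April 8, April 11].
Compare endpoints: zeta.start > mu.start, zeta.start > mu.end, zeta.end > mu.start, zeta.end > mu.end.
That pattern is 'after'.

after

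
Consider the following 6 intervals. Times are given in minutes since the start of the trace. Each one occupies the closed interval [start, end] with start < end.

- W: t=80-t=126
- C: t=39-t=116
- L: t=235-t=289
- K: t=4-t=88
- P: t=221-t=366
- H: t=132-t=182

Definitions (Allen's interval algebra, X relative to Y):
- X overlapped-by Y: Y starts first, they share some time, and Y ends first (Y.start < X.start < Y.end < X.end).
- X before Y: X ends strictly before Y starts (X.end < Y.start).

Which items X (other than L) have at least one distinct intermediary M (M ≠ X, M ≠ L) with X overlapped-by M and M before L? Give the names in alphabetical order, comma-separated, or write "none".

C, W

Target L = [t=235, t=289].
Intermediaries M with M before L: C, H, K, W.
Via C — items with X overlapped-by C: W.
Via H — items with X overlapped-by H: none.
Via K — items with X overlapped-by K: C, W.
Via W — items with X overlapped-by W: none.
Union: C, W.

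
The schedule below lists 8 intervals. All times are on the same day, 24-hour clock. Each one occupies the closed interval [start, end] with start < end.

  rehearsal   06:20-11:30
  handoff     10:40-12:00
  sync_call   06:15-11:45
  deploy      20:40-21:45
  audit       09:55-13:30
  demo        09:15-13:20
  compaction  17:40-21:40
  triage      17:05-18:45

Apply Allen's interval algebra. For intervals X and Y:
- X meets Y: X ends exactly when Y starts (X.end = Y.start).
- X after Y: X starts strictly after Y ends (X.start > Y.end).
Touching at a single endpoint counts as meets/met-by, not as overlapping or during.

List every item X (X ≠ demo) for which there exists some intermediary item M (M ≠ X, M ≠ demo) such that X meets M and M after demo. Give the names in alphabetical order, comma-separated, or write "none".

none

Target demo = [09:15, 13:20].
Intermediaries M with M after demo: compaction, deploy, triage.
Via compaction — items with X meets compaction: none.
Via deploy — items with X meets deploy: none.
Via triage — items with X meets triage: none.
Union: none.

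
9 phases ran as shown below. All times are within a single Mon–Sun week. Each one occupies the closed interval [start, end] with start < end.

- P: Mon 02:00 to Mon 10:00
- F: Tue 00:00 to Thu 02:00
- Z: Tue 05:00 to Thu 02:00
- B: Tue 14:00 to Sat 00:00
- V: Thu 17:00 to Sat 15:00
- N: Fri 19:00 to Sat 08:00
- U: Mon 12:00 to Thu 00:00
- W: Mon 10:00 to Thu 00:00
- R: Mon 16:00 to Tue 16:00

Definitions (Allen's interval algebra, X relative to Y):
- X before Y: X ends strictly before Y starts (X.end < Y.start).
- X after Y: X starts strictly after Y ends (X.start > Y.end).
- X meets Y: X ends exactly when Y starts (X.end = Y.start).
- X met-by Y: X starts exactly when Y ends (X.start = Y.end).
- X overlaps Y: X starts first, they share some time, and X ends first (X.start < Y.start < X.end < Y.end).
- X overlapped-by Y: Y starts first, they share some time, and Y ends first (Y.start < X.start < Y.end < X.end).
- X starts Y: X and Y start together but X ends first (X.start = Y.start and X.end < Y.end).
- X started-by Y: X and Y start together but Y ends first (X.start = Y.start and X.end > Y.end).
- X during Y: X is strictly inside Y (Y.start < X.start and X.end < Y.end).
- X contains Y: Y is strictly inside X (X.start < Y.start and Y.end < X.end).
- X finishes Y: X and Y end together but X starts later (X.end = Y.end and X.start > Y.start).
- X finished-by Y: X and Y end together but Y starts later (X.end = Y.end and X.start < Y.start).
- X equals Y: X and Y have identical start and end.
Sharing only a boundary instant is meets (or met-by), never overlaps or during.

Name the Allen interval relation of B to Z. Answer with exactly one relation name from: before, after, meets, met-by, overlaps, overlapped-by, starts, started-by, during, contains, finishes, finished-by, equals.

B = [Tue 14:00, Sat 00:00]; Z = [Tue 05:00, Thu 02:00].
Compare endpoints: B.start > Z.start, B.start < Z.end, B.end > Z.start, B.end > Z.end.
That pattern is 'overlapped-by'.

overlapped-by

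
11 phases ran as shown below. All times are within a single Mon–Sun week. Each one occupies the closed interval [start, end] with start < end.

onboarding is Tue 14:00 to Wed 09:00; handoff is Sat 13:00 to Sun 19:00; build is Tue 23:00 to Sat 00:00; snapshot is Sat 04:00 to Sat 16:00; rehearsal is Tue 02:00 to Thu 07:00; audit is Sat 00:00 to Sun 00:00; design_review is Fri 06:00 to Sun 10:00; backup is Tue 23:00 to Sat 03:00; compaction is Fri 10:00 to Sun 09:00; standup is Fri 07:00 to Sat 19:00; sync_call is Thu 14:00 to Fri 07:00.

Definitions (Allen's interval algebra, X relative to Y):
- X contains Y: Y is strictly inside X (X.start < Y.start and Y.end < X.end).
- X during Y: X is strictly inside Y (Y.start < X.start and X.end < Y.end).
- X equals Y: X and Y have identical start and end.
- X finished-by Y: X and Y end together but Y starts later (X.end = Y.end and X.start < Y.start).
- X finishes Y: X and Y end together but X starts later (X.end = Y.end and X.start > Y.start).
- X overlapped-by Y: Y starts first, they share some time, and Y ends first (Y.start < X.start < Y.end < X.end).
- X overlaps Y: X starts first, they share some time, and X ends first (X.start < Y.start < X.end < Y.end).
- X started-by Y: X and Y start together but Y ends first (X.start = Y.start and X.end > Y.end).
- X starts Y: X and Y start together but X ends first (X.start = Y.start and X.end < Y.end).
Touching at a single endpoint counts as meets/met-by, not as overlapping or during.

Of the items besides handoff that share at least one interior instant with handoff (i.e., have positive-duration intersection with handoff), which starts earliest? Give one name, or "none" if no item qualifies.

Target handoff = [Sat 13:00, Sun 19:00].
audit [Sat 00:00, Sun 00:00] → overlaps → candidate.
backup [Tue 23:00, Sat 03:00] → before → excluded.
build [Tue 23:00, Sat 00:00] → before → excluded.
compaction [Fri 10:00, Sun 09:00] → overlaps → candidate.
design_review [Fri 06:00, Sun 10:00] → overlaps → candidate.
onboarding [Tue 14:00, Wed 09:00] → before → excluded.
rehearsal [Tue 02:00, Thu 07:00] → before → excluded.
snapshot [Sat 04:00, Sat 16:00] → overlaps → candidate.
standup [Fri 07:00, Sat 19:00] → overlaps → candidate.
sync_call [Thu 14:00, Fri 07:00] → before → excluded.
Among candidates, earliest start is Fri 06:00 → design_review.

design_review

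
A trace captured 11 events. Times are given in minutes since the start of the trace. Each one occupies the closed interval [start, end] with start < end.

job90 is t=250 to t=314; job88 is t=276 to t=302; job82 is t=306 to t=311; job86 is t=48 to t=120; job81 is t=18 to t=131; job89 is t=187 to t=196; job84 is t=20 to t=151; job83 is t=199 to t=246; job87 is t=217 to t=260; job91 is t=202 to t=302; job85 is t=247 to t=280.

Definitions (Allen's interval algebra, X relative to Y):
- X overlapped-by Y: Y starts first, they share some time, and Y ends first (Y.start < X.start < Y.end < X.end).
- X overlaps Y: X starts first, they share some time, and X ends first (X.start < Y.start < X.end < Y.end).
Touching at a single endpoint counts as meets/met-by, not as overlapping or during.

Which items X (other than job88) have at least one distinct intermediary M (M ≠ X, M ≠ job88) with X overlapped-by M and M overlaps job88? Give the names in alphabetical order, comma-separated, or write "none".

Target job88 = [t=276, t=302].
Intermediaries M with M overlaps job88: job85.
Via job85 — items with X overlapped-by job85: job90.
Union: job90.

job90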